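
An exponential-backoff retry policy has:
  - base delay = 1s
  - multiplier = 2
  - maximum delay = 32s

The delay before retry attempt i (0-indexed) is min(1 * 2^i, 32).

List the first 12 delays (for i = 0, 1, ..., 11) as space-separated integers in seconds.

Answer: 1 2 4 8 16 32 32 32 32 32 32 32

Derivation:
Computing each delay:
  i=0: min(1*2^0, 32) = 1
  i=1: min(1*2^1, 32) = 2
  i=2: min(1*2^2, 32) = 4
  i=3: min(1*2^3, 32) = 8
  i=4: min(1*2^4, 32) = 16
  i=5: min(1*2^5, 32) = 32
  i=6: min(1*2^6, 32) = 32
  i=7: min(1*2^7, 32) = 32
  i=8: min(1*2^8, 32) = 32
  i=9: min(1*2^9, 32) = 32
  i=10: min(1*2^10, 32) = 32
  i=11: min(1*2^11, 32) = 32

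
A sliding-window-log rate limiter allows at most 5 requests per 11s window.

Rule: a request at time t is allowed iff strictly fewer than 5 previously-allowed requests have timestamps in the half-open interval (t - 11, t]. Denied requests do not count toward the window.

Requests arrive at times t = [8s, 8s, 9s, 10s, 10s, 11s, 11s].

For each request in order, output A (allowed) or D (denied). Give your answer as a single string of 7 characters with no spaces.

Tracking allowed requests in the window:
  req#1 t=8s: ALLOW
  req#2 t=8s: ALLOW
  req#3 t=9s: ALLOW
  req#4 t=10s: ALLOW
  req#5 t=10s: ALLOW
  req#6 t=11s: DENY
  req#7 t=11s: DENY

Answer: AAAAADD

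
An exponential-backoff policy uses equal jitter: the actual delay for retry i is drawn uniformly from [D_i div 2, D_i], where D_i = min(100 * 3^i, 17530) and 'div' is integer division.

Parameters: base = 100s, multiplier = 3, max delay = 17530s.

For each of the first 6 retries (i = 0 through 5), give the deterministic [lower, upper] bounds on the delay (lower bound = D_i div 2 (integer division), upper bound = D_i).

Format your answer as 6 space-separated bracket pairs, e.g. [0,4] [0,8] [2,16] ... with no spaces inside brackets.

Answer: [50,100] [150,300] [450,900] [1350,2700] [4050,8100] [8765,17530]

Derivation:
Computing bounds per retry:
  i=0: D_i=min(100*3^0,17530)=100, bounds=[50,100]
  i=1: D_i=min(100*3^1,17530)=300, bounds=[150,300]
  i=2: D_i=min(100*3^2,17530)=900, bounds=[450,900]
  i=3: D_i=min(100*3^3,17530)=2700, bounds=[1350,2700]
  i=4: D_i=min(100*3^4,17530)=8100, bounds=[4050,8100]
  i=5: D_i=min(100*3^5,17530)=17530, bounds=[8765,17530]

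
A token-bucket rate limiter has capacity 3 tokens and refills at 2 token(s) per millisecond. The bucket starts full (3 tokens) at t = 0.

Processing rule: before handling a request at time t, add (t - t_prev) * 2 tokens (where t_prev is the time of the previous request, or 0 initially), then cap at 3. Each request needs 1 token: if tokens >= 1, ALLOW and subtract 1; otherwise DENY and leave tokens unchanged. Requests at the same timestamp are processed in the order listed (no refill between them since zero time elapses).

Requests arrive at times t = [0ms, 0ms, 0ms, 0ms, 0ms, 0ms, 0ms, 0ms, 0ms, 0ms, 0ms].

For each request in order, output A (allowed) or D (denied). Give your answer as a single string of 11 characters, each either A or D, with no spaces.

Answer: AAADDDDDDDD

Derivation:
Simulating step by step:
  req#1 t=0ms: ALLOW
  req#2 t=0ms: ALLOW
  req#3 t=0ms: ALLOW
  req#4 t=0ms: DENY
  req#5 t=0ms: DENY
  req#6 t=0ms: DENY
  req#7 t=0ms: DENY
  req#8 t=0ms: DENY
  req#9 t=0ms: DENY
  req#10 t=0ms: DENY
  req#11 t=0ms: DENY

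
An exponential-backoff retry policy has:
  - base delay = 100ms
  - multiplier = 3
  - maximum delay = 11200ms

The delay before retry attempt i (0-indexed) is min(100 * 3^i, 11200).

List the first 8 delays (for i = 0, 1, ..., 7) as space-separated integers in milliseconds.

Answer: 100 300 900 2700 8100 11200 11200 11200

Derivation:
Computing each delay:
  i=0: min(100*3^0, 11200) = 100
  i=1: min(100*3^1, 11200) = 300
  i=2: min(100*3^2, 11200) = 900
  i=3: min(100*3^3, 11200) = 2700
  i=4: min(100*3^4, 11200) = 8100
  i=5: min(100*3^5, 11200) = 11200
  i=6: min(100*3^6, 11200) = 11200
  i=7: min(100*3^7, 11200) = 11200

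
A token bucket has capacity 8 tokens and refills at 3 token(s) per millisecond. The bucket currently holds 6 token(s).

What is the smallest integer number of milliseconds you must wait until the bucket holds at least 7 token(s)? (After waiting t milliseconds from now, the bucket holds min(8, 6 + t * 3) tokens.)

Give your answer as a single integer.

Need 6 + t * 3 >= 7, so t >= 1/3.
Smallest integer t = ceil(1/3) = 1.

Answer: 1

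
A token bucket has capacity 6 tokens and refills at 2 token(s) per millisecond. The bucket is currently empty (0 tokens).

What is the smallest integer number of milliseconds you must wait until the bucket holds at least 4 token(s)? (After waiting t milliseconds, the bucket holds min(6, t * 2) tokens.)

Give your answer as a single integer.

Need t * 2 >= 4, so t >= 4/2.
Smallest integer t = ceil(4/2) = 2.

Answer: 2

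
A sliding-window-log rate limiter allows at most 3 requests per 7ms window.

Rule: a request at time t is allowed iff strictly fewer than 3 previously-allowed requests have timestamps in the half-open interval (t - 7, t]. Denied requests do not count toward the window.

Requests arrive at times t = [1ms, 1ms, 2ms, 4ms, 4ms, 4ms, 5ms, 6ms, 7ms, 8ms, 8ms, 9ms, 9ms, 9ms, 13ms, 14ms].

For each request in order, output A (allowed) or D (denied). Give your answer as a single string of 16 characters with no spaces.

Tracking allowed requests in the window:
  req#1 t=1ms: ALLOW
  req#2 t=1ms: ALLOW
  req#3 t=2ms: ALLOW
  req#4 t=4ms: DENY
  req#5 t=4ms: DENY
  req#6 t=4ms: DENY
  req#7 t=5ms: DENY
  req#8 t=6ms: DENY
  req#9 t=7ms: DENY
  req#10 t=8ms: ALLOW
  req#11 t=8ms: ALLOW
  req#12 t=9ms: ALLOW
  req#13 t=9ms: DENY
  req#14 t=9ms: DENY
  req#15 t=13ms: DENY
  req#16 t=14ms: DENY

Answer: AAADDDDDDAAADDDD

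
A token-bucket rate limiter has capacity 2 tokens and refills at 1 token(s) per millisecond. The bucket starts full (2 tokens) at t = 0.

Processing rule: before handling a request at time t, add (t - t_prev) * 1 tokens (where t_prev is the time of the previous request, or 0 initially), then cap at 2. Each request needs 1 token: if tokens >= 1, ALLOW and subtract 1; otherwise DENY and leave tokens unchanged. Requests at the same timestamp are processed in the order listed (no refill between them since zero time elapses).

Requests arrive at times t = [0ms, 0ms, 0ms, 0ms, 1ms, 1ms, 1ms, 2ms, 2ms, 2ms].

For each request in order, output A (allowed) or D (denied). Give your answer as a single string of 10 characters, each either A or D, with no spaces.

Simulating step by step:
  req#1 t=0ms: ALLOW
  req#2 t=0ms: ALLOW
  req#3 t=0ms: DENY
  req#4 t=0ms: DENY
  req#5 t=1ms: ALLOW
  req#6 t=1ms: DENY
  req#7 t=1ms: DENY
  req#8 t=2ms: ALLOW
  req#9 t=2ms: DENY
  req#10 t=2ms: DENY

Answer: AADDADDADD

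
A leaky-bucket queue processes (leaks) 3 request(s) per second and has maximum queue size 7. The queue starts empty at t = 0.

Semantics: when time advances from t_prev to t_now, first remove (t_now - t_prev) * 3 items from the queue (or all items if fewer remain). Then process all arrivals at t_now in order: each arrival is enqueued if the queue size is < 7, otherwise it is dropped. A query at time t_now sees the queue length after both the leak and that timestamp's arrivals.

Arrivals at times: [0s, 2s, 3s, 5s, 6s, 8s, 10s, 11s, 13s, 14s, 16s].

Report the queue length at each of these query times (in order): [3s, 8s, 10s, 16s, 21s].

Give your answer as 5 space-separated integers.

Answer: 1 1 1 1 0

Derivation:
Queue lengths at query times:
  query t=3s: backlog = 1
  query t=8s: backlog = 1
  query t=10s: backlog = 1
  query t=16s: backlog = 1
  query t=21s: backlog = 0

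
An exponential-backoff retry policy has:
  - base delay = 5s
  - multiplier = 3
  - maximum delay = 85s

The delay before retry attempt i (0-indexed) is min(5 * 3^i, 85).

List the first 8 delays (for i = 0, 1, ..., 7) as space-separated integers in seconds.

Computing each delay:
  i=0: min(5*3^0, 85) = 5
  i=1: min(5*3^1, 85) = 15
  i=2: min(5*3^2, 85) = 45
  i=3: min(5*3^3, 85) = 85
  i=4: min(5*3^4, 85) = 85
  i=5: min(5*3^5, 85) = 85
  i=6: min(5*3^6, 85) = 85
  i=7: min(5*3^7, 85) = 85

Answer: 5 15 45 85 85 85 85 85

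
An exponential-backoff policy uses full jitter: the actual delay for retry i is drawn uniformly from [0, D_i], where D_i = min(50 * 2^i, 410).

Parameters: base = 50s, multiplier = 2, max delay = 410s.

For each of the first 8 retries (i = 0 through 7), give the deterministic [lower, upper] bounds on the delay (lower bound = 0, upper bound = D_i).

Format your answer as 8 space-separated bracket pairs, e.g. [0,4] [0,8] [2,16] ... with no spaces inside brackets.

Answer: [0,50] [0,100] [0,200] [0,400] [0,410] [0,410] [0,410] [0,410]

Derivation:
Computing bounds per retry:
  i=0: D_i=min(50*2^0,410)=50, bounds=[0,50]
  i=1: D_i=min(50*2^1,410)=100, bounds=[0,100]
  i=2: D_i=min(50*2^2,410)=200, bounds=[0,200]
  i=3: D_i=min(50*2^3,410)=400, bounds=[0,400]
  i=4: D_i=min(50*2^4,410)=410, bounds=[0,410]
  i=5: D_i=min(50*2^5,410)=410, bounds=[0,410]
  i=6: D_i=min(50*2^6,410)=410, bounds=[0,410]
  i=7: D_i=min(50*2^7,410)=410, bounds=[0,410]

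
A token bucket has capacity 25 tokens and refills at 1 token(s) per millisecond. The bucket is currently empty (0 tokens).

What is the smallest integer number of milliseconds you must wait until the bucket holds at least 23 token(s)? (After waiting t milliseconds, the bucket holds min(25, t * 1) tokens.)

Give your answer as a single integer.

Answer: 23

Derivation:
Need t * 1 >= 23, so t >= 23/1.
Smallest integer t = ceil(23/1) = 23.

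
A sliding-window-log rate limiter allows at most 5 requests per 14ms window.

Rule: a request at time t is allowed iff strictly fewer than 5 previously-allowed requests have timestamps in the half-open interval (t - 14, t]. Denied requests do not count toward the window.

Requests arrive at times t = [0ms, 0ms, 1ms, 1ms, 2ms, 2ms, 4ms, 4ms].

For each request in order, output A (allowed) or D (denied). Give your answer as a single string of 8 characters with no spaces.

Answer: AAAAADDD

Derivation:
Tracking allowed requests in the window:
  req#1 t=0ms: ALLOW
  req#2 t=0ms: ALLOW
  req#3 t=1ms: ALLOW
  req#4 t=1ms: ALLOW
  req#5 t=2ms: ALLOW
  req#6 t=2ms: DENY
  req#7 t=4ms: DENY
  req#8 t=4ms: DENY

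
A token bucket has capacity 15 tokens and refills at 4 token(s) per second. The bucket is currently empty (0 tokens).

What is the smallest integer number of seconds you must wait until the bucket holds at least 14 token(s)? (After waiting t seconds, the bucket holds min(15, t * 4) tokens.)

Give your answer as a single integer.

Answer: 4

Derivation:
Need t * 4 >= 14, so t >= 14/4.
Smallest integer t = ceil(14/4) = 4.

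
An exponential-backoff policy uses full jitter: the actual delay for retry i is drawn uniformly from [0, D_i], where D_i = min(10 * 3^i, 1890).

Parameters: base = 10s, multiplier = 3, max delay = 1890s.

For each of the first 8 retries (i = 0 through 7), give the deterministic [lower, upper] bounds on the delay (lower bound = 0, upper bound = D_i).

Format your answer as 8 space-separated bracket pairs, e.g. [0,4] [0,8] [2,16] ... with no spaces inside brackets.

Computing bounds per retry:
  i=0: D_i=min(10*3^0,1890)=10, bounds=[0,10]
  i=1: D_i=min(10*3^1,1890)=30, bounds=[0,30]
  i=2: D_i=min(10*3^2,1890)=90, bounds=[0,90]
  i=3: D_i=min(10*3^3,1890)=270, bounds=[0,270]
  i=4: D_i=min(10*3^4,1890)=810, bounds=[0,810]
  i=5: D_i=min(10*3^5,1890)=1890, bounds=[0,1890]
  i=6: D_i=min(10*3^6,1890)=1890, bounds=[0,1890]
  i=7: D_i=min(10*3^7,1890)=1890, bounds=[0,1890]

Answer: [0,10] [0,30] [0,90] [0,270] [0,810] [0,1890] [0,1890] [0,1890]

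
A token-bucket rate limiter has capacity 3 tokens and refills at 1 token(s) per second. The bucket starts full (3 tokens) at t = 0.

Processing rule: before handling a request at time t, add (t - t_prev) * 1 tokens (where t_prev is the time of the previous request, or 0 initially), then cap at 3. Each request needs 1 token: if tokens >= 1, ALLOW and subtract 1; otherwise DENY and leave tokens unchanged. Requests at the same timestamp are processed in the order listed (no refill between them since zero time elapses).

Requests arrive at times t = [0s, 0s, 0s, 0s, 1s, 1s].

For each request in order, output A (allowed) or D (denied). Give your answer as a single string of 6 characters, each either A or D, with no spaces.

Answer: AAADAD

Derivation:
Simulating step by step:
  req#1 t=0s: ALLOW
  req#2 t=0s: ALLOW
  req#3 t=0s: ALLOW
  req#4 t=0s: DENY
  req#5 t=1s: ALLOW
  req#6 t=1s: DENY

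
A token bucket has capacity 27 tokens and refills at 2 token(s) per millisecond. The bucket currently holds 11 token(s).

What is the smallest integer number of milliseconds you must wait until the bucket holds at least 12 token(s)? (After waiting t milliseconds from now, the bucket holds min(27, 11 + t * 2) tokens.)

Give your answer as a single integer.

Need 11 + t * 2 >= 12, so t >= 1/2.
Smallest integer t = ceil(1/2) = 1.

Answer: 1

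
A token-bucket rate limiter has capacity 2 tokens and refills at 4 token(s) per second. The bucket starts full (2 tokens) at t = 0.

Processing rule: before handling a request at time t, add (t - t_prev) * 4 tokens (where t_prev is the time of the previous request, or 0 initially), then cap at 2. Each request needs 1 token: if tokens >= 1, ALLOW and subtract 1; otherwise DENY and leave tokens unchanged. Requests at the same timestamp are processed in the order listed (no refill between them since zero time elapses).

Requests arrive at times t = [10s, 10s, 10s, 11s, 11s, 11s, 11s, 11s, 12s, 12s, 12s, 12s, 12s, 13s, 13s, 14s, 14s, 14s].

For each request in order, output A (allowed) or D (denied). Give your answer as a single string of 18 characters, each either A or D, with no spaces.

Answer: AADAADDDAADDDAAAAD

Derivation:
Simulating step by step:
  req#1 t=10s: ALLOW
  req#2 t=10s: ALLOW
  req#3 t=10s: DENY
  req#4 t=11s: ALLOW
  req#5 t=11s: ALLOW
  req#6 t=11s: DENY
  req#7 t=11s: DENY
  req#8 t=11s: DENY
  req#9 t=12s: ALLOW
  req#10 t=12s: ALLOW
  req#11 t=12s: DENY
  req#12 t=12s: DENY
  req#13 t=12s: DENY
  req#14 t=13s: ALLOW
  req#15 t=13s: ALLOW
  req#16 t=14s: ALLOW
  req#17 t=14s: ALLOW
  req#18 t=14s: DENY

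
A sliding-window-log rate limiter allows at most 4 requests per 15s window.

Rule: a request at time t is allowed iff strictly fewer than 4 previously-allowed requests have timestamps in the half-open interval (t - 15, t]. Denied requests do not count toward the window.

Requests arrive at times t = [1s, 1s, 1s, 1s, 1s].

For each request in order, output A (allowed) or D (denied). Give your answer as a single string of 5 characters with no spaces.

Answer: AAAAD

Derivation:
Tracking allowed requests in the window:
  req#1 t=1s: ALLOW
  req#2 t=1s: ALLOW
  req#3 t=1s: ALLOW
  req#4 t=1s: ALLOW
  req#5 t=1s: DENY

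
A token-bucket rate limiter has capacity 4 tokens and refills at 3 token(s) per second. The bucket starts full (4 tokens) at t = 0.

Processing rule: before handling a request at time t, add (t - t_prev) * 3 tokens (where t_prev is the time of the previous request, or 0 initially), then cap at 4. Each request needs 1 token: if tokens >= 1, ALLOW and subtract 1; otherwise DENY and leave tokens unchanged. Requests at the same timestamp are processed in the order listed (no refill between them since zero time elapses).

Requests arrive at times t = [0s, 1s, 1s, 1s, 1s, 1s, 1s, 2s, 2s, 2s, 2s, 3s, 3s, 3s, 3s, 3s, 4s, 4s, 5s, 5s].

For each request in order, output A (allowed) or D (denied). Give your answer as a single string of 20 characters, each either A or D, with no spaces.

Simulating step by step:
  req#1 t=0s: ALLOW
  req#2 t=1s: ALLOW
  req#3 t=1s: ALLOW
  req#4 t=1s: ALLOW
  req#5 t=1s: ALLOW
  req#6 t=1s: DENY
  req#7 t=1s: DENY
  req#8 t=2s: ALLOW
  req#9 t=2s: ALLOW
  req#10 t=2s: ALLOW
  req#11 t=2s: DENY
  req#12 t=3s: ALLOW
  req#13 t=3s: ALLOW
  req#14 t=3s: ALLOW
  req#15 t=3s: DENY
  req#16 t=3s: DENY
  req#17 t=4s: ALLOW
  req#18 t=4s: ALLOW
  req#19 t=5s: ALLOW
  req#20 t=5s: ALLOW

Answer: AAAAADDAAADAAADDAAAA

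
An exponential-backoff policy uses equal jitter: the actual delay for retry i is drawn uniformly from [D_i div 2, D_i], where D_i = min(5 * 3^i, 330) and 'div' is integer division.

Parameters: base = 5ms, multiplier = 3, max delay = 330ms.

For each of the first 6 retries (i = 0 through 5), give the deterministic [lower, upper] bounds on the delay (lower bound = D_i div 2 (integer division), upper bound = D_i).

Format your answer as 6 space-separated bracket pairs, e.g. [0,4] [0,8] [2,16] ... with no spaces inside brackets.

Answer: [2,5] [7,15] [22,45] [67,135] [165,330] [165,330]

Derivation:
Computing bounds per retry:
  i=0: D_i=min(5*3^0,330)=5, bounds=[2,5]
  i=1: D_i=min(5*3^1,330)=15, bounds=[7,15]
  i=2: D_i=min(5*3^2,330)=45, bounds=[22,45]
  i=3: D_i=min(5*3^3,330)=135, bounds=[67,135]
  i=4: D_i=min(5*3^4,330)=330, bounds=[165,330]
  i=5: D_i=min(5*3^5,330)=330, bounds=[165,330]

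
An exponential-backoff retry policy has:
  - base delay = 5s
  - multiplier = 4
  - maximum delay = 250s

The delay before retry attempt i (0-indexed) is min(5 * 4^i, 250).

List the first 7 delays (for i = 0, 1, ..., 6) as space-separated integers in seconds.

Computing each delay:
  i=0: min(5*4^0, 250) = 5
  i=1: min(5*4^1, 250) = 20
  i=2: min(5*4^2, 250) = 80
  i=3: min(5*4^3, 250) = 250
  i=4: min(5*4^4, 250) = 250
  i=5: min(5*4^5, 250) = 250
  i=6: min(5*4^6, 250) = 250

Answer: 5 20 80 250 250 250 250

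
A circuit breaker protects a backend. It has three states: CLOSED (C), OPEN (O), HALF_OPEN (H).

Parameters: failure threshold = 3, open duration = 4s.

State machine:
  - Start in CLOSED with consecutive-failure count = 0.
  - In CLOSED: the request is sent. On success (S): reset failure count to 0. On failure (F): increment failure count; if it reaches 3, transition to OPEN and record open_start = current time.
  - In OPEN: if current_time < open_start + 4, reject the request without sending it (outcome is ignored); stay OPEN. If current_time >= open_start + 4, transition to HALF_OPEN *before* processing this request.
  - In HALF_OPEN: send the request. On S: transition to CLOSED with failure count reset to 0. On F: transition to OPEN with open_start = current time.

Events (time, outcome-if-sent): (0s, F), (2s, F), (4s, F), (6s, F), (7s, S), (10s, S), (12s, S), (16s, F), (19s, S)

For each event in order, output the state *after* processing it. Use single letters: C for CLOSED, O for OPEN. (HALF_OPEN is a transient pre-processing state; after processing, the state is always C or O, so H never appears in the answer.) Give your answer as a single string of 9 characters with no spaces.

State after each event:
  event#1 t=0s outcome=F: state=CLOSED
  event#2 t=2s outcome=F: state=CLOSED
  event#3 t=4s outcome=F: state=OPEN
  event#4 t=6s outcome=F: state=OPEN
  event#5 t=7s outcome=S: state=OPEN
  event#6 t=10s outcome=S: state=CLOSED
  event#7 t=12s outcome=S: state=CLOSED
  event#8 t=16s outcome=F: state=CLOSED
  event#9 t=19s outcome=S: state=CLOSED

Answer: CCOOOCCCC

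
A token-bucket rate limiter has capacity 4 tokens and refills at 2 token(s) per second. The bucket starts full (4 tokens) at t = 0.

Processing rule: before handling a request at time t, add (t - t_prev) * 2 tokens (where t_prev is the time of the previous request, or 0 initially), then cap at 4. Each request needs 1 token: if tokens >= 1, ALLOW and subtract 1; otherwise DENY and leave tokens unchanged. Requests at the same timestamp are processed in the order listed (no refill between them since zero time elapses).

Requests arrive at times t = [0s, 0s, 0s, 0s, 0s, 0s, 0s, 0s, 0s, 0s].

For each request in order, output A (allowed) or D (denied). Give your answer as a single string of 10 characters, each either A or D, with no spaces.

Simulating step by step:
  req#1 t=0s: ALLOW
  req#2 t=0s: ALLOW
  req#3 t=0s: ALLOW
  req#4 t=0s: ALLOW
  req#5 t=0s: DENY
  req#6 t=0s: DENY
  req#7 t=0s: DENY
  req#8 t=0s: DENY
  req#9 t=0s: DENY
  req#10 t=0s: DENY

Answer: AAAADDDDDD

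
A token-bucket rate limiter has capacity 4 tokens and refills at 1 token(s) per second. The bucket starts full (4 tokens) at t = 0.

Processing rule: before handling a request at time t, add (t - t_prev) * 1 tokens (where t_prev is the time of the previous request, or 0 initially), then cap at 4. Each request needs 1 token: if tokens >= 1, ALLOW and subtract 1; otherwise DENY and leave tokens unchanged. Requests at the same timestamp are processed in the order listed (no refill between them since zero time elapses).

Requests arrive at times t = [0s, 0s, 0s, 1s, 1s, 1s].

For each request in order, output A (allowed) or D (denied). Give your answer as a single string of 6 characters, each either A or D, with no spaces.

Simulating step by step:
  req#1 t=0s: ALLOW
  req#2 t=0s: ALLOW
  req#3 t=0s: ALLOW
  req#4 t=1s: ALLOW
  req#5 t=1s: ALLOW
  req#6 t=1s: DENY

Answer: AAAAAD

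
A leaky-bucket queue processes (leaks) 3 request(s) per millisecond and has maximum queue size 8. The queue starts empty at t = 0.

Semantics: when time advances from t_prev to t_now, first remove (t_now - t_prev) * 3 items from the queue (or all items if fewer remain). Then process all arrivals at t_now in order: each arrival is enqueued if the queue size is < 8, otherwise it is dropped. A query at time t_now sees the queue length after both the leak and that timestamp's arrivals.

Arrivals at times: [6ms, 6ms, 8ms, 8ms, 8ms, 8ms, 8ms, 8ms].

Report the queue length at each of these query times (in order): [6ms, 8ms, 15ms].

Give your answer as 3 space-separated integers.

Queue lengths at query times:
  query t=6ms: backlog = 2
  query t=8ms: backlog = 6
  query t=15ms: backlog = 0

Answer: 2 6 0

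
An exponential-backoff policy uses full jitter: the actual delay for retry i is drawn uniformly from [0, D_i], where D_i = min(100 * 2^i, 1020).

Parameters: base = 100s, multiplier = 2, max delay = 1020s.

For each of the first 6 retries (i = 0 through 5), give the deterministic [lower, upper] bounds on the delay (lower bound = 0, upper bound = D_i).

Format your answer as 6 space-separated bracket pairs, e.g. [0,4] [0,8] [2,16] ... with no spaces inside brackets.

Answer: [0,100] [0,200] [0,400] [0,800] [0,1020] [0,1020]

Derivation:
Computing bounds per retry:
  i=0: D_i=min(100*2^0,1020)=100, bounds=[0,100]
  i=1: D_i=min(100*2^1,1020)=200, bounds=[0,200]
  i=2: D_i=min(100*2^2,1020)=400, bounds=[0,400]
  i=3: D_i=min(100*2^3,1020)=800, bounds=[0,800]
  i=4: D_i=min(100*2^4,1020)=1020, bounds=[0,1020]
  i=5: D_i=min(100*2^5,1020)=1020, bounds=[0,1020]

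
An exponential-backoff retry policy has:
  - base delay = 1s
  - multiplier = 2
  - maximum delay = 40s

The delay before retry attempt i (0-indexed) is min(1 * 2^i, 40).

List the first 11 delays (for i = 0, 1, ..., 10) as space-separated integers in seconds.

Answer: 1 2 4 8 16 32 40 40 40 40 40

Derivation:
Computing each delay:
  i=0: min(1*2^0, 40) = 1
  i=1: min(1*2^1, 40) = 2
  i=2: min(1*2^2, 40) = 4
  i=3: min(1*2^3, 40) = 8
  i=4: min(1*2^4, 40) = 16
  i=5: min(1*2^5, 40) = 32
  i=6: min(1*2^6, 40) = 40
  i=7: min(1*2^7, 40) = 40
  i=8: min(1*2^8, 40) = 40
  i=9: min(1*2^9, 40) = 40
  i=10: min(1*2^10, 40) = 40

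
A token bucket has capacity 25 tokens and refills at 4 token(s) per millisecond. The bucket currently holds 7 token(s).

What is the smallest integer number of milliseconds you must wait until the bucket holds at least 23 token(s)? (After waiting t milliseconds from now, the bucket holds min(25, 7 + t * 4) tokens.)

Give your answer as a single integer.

Need 7 + t * 4 >= 23, so t >= 16/4.
Smallest integer t = ceil(16/4) = 4.

Answer: 4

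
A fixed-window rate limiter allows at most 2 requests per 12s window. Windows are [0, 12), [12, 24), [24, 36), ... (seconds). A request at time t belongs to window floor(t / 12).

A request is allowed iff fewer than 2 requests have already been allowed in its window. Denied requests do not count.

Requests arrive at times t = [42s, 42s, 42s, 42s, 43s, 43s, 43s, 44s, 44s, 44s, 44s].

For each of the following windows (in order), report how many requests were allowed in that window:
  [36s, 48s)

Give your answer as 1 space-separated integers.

Processing requests:
  req#1 t=42s (window 3): ALLOW
  req#2 t=42s (window 3): ALLOW
  req#3 t=42s (window 3): DENY
  req#4 t=42s (window 3): DENY
  req#5 t=43s (window 3): DENY
  req#6 t=43s (window 3): DENY
  req#7 t=43s (window 3): DENY
  req#8 t=44s (window 3): DENY
  req#9 t=44s (window 3): DENY
  req#10 t=44s (window 3): DENY
  req#11 t=44s (window 3): DENY

Allowed counts by window: 2

Answer: 2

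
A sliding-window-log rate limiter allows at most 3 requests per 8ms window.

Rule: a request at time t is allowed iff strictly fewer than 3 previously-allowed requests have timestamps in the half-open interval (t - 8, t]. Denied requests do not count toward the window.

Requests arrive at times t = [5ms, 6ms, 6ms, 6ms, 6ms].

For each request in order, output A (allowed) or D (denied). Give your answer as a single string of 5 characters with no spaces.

Answer: AAADD

Derivation:
Tracking allowed requests in the window:
  req#1 t=5ms: ALLOW
  req#2 t=6ms: ALLOW
  req#3 t=6ms: ALLOW
  req#4 t=6ms: DENY
  req#5 t=6ms: DENY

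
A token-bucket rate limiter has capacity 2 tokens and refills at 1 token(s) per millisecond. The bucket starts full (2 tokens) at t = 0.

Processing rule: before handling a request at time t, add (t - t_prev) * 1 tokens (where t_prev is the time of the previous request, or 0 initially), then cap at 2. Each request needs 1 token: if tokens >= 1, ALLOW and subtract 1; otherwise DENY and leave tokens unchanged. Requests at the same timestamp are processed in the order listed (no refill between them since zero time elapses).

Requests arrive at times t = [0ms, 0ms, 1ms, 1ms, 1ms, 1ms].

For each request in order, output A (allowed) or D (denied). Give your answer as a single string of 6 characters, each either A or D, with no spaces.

Simulating step by step:
  req#1 t=0ms: ALLOW
  req#2 t=0ms: ALLOW
  req#3 t=1ms: ALLOW
  req#4 t=1ms: DENY
  req#5 t=1ms: DENY
  req#6 t=1ms: DENY

Answer: AAADDD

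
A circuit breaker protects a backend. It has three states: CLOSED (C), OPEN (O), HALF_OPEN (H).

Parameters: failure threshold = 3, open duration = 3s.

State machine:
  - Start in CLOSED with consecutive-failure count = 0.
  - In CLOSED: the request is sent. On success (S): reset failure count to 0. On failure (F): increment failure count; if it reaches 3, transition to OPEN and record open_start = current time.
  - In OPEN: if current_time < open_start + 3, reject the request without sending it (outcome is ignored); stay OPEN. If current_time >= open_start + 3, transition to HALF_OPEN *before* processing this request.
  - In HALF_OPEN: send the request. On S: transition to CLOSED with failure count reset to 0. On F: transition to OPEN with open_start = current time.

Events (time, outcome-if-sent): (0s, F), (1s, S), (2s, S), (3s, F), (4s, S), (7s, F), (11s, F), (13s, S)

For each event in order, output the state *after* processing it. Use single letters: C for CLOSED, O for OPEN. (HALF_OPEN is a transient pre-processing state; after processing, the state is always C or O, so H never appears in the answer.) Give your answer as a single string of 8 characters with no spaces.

Answer: CCCCCCCC

Derivation:
State after each event:
  event#1 t=0s outcome=F: state=CLOSED
  event#2 t=1s outcome=S: state=CLOSED
  event#3 t=2s outcome=S: state=CLOSED
  event#4 t=3s outcome=F: state=CLOSED
  event#5 t=4s outcome=S: state=CLOSED
  event#6 t=7s outcome=F: state=CLOSED
  event#7 t=11s outcome=F: state=CLOSED
  event#8 t=13s outcome=S: state=CLOSED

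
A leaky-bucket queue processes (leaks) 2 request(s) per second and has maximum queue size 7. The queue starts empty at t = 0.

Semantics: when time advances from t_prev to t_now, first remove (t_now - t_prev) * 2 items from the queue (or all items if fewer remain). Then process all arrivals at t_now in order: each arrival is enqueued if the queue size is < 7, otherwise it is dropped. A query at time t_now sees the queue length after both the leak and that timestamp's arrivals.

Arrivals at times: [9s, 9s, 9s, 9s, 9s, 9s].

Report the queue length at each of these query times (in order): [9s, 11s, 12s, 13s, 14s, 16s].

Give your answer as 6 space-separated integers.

Queue lengths at query times:
  query t=9s: backlog = 6
  query t=11s: backlog = 2
  query t=12s: backlog = 0
  query t=13s: backlog = 0
  query t=14s: backlog = 0
  query t=16s: backlog = 0

Answer: 6 2 0 0 0 0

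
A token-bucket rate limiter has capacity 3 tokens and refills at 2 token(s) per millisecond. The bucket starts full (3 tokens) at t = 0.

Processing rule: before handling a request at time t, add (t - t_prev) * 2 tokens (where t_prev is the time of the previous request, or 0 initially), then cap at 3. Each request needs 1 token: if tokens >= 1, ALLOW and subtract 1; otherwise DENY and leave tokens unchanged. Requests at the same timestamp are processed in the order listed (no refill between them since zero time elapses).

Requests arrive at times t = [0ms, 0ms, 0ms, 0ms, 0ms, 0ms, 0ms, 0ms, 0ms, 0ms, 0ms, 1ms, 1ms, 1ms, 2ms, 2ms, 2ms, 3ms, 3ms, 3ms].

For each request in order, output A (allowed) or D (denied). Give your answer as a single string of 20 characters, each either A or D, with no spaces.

Answer: AAADDDDDDDDAADAADAAD

Derivation:
Simulating step by step:
  req#1 t=0ms: ALLOW
  req#2 t=0ms: ALLOW
  req#3 t=0ms: ALLOW
  req#4 t=0ms: DENY
  req#5 t=0ms: DENY
  req#6 t=0ms: DENY
  req#7 t=0ms: DENY
  req#8 t=0ms: DENY
  req#9 t=0ms: DENY
  req#10 t=0ms: DENY
  req#11 t=0ms: DENY
  req#12 t=1ms: ALLOW
  req#13 t=1ms: ALLOW
  req#14 t=1ms: DENY
  req#15 t=2ms: ALLOW
  req#16 t=2ms: ALLOW
  req#17 t=2ms: DENY
  req#18 t=3ms: ALLOW
  req#19 t=3ms: ALLOW
  req#20 t=3ms: DENY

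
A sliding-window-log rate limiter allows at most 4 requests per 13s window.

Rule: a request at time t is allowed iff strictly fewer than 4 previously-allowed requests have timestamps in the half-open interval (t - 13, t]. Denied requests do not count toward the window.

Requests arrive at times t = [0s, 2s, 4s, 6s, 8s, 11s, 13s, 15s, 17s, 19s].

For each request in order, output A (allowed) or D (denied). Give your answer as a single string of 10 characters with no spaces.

Tracking allowed requests in the window:
  req#1 t=0s: ALLOW
  req#2 t=2s: ALLOW
  req#3 t=4s: ALLOW
  req#4 t=6s: ALLOW
  req#5 t=8s: DENY
  req#6 t=11s: DENY
  req#7 t=13s: ALLOW
  req#8 t=15s: ALLOW
  req#9 t=17s: ALLOW
  req#10 t=19s: ALLOW

Answer: AAAADDAAAA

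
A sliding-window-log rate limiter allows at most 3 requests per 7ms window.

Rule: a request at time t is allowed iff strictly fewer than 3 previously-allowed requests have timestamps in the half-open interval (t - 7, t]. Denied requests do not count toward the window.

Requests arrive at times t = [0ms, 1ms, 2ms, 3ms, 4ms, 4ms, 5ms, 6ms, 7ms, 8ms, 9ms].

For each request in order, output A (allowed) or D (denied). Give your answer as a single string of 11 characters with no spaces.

Answer: AAADDDDDAAA

Derivation:
Tracking allowed requests in the window:
  req#1 t=0ms: ALLOW
  req#2 t=1ms: ALLOW
  req#3 t=2ms: ALLOW
  req#4 t=3ms: DENY
  req#5 t=4ms: DENY
  req#6 t=4ms: DENY
  req#7 t=5ms: DENY
  req#8 t=6ms: DENY
  req#9 t=7ms: ALLOW
  req#10 t=8ms: ALLOW
  req#11 t=9ms: ALLOW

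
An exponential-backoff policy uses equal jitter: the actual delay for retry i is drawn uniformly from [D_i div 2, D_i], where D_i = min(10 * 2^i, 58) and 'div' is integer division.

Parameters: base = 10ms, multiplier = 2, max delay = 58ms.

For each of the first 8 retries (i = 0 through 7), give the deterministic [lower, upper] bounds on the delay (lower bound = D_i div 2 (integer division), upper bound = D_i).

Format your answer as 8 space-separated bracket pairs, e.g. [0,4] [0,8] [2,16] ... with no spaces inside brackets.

Answer: [5,10] [10,20] [20,40] [29,58] [29,58] [29,58] [29,58] [29,58]

Derivation:
Computing bounds per retry:
  i=0: D_i=min(10*2^0,58)=10, bounds=[5,10]
  i=1: D_i=min(10*2^1,58)=20, bounds=[10,20]
  i=2: D_i=min(10*2^2,58)=40, bounds=[20,40]
  i=3: D_i=min(10*2^3,58)=58, bounds=[29,58]
  i=4: D_i=min(10*2^4,58)=58, bounds=[29,58]
  i=5: D_i=min(10*2^5,58)=58, bounds=[29,58]
  i=6: D_i=min(10*2^6,58)=58, bounds=[29,58]
  i=7: D_i=min(10*2^7,58)=58, bounds=[29,58]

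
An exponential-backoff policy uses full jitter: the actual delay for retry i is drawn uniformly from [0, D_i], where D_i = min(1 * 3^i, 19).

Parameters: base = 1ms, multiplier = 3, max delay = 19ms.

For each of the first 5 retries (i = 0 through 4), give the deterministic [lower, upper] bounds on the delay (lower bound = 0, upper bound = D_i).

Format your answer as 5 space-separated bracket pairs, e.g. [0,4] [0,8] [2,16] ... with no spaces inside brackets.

Computing bounds per retry:
  i=0: D_i=min(1*3^0,19)=1, bounds=[0,1]
  i=1: D_i=min(1*3^1,19)=3, bounds=[0,3]
  i=2: D_i=min(1*3^2,19)=9, bounds=[0,9]
  i=3: D_i=min(1*3^3,19)=19, bounds=[0,19]
  i=4: D_i=min(1*3^4,19)=19, bounds=[0,19]

Answer: [0,1] [0,3] [0,9] [0,19] [0,19]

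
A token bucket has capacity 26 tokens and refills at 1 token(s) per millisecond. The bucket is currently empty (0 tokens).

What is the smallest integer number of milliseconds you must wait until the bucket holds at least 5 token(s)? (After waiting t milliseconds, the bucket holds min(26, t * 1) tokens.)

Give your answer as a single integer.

Answer: 5

Derivation:
Need t * 1 >= 5, so t >= 5/1.
Smallest integer t = ceil(5/1) = 5.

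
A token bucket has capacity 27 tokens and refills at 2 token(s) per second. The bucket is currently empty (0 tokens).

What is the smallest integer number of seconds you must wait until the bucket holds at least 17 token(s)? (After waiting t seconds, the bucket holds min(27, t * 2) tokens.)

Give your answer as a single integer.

Need t * 2 >= 17, so t >= 17/2.
Smallest integer t = ceil(17/2) = 9.

Answer: 9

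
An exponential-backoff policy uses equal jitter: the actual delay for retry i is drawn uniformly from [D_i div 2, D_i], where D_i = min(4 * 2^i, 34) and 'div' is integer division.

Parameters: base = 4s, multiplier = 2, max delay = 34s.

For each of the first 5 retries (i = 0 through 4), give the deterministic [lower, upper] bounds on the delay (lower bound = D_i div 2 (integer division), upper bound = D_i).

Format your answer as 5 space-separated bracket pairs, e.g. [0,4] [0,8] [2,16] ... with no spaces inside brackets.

Computing bounds per retry:
  i=0: D_i=min(4*2^0,34)=4, bounds=[2,4]
  i=1: D_i=min(4*2^1,34)=8, bounds=[4,8]
  i=2: D_i=min(4*2^2,34)=16, bounds=[8,16]
  i=3: D_i=min(4*2^3,34)=32, bounds=[16,32]
  i=4: D_i=min(4*2^4,34)=34, bounds=[17,34]

Answer: [2,4] [4,8] [8,16] [16,32] [17,34]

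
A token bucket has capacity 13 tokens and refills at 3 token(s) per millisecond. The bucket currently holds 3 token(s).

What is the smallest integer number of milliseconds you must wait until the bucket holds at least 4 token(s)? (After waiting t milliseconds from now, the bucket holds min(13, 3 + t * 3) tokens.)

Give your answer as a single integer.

Need 3 + t * 3 >= 4, so t >= 1/3.
Smallest integer t = ceil(1/3) = 1.

Answer: 1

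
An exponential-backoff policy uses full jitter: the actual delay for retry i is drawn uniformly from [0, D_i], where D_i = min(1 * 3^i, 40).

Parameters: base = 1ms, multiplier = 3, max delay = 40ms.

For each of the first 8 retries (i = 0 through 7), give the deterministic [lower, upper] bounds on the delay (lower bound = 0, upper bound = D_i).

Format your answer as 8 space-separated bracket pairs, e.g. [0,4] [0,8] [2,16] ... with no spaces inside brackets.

Answer: [0,1] [0,3] [0,9] [0,27] [0,40] [0,40] [0,40] [0,40]

Derivation:
Computing bounds per retry:
  i=0: D_i=min(1*3^0,40)=1, bounds=[0,1]
  i=1: D_i=min(1*3^1,40)=3, bounds=[0,3]
  i=2: D_i=min(1*3^2,40)=9, bounds=[0,9]
  i=3: D_i=min(1*3^3,40)=27, bounds=[0,27]
  i=4: D_i=min(1*3^4,40)=40, bounds=[0,40]
  i=5: D_i=min(1*3^5,40)=40, bounds=[0,40]
  i=6: D_i=min(1*3^6,40)=40, bounds=[0,40]
  i=7: D_i=min(1*3^7,40)=40, bounds=[0,40]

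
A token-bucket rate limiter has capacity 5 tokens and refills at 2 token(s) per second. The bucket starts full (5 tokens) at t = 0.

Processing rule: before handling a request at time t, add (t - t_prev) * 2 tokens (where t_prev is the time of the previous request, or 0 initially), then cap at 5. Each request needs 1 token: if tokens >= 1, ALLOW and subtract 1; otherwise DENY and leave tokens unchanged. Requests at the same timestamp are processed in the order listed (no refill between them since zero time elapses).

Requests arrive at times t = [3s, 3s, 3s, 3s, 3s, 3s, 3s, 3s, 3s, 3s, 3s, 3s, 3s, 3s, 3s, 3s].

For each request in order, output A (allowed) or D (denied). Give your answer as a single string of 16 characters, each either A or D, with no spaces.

Answer: AAAAADDDDDDDDDDD

Derivation:
Simulating step by step:
  req#1 t=3s: ALLOW
  req#2 t=3s: ALLOW
  req#3 t=3s: ALLOW
  req#4 t=3s: ALLOW
  req#5 t=3s: ALLOW
  req#6 t=3s: DENY
  req#7 t=3s: DENY
  req#8 t=3s: DENY
  req#9 t=3s: DENY
  req#10 t=3s: DENY
  req#11 t=3s: DENY
  req#12 t=3s: DENY
  req#13 t=3s: DENY
  req#14 t=3s: DENY
  req#15 t=3s: DENY
  req#16 t=3s: DENY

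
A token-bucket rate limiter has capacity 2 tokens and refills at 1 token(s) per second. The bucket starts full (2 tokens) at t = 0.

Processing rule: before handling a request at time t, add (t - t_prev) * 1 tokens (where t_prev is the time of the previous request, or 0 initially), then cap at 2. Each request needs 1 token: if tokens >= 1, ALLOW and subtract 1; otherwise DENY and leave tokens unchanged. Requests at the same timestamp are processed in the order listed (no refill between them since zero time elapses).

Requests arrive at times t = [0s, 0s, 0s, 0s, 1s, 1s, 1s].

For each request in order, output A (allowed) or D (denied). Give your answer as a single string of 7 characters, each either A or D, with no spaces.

Answer: AADDADD

Derivation:
Simulating step by step:
  req#1 t=0s: ALLOW
  req#2 t=0s: ALLOW
  req#3 t=0s: DENY
  req#4 t=0s: DENY
  req#5 t=1s: ALLOW
  req#6 t=1s: DENY
  req#7 t=1s: DENY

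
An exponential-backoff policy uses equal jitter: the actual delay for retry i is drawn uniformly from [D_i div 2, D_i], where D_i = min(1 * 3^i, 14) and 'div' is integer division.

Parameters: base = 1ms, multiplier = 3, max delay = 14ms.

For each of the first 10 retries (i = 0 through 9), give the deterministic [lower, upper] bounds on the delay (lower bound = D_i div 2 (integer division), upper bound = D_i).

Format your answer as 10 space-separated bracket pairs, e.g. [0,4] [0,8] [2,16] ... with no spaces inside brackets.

Answer: [0,1] [1,3] [4,9] [7,14] [7,14] [7,14] [7,14] [7,14] [7,14] [7,14]

Derivation:
Computing bounds per retry:
  i=0: D_i=min(1*3^0,14)=1, bounds=[0,1]
  i=1: D_i=min(1*3^1,14)=3, bounds=[1,3]
  i=2: D_i=min(1*3^2,14)=9, bounds=[4,9]
  i=3: D_i=min(1*3^3,14)=14, bounds=[7,14]
  i=4: D_i=min(1*3^4,14)=14, bounds=[7,14]
  i=5: D_i=min(1*3^5,14)=14, bounds=[7,14]
  i=6: D_i=min(1*3^6,14)=14, bounds=[7,14]
  i=7: D_i=min(1*3^7,14)=14, bounds=[7,14]
  i=8: D_i=min(1*3^8,14)=14, bounds=[7,14]
  i=9: D_i=min(1*3^9,14)=14, bounds=[7,14]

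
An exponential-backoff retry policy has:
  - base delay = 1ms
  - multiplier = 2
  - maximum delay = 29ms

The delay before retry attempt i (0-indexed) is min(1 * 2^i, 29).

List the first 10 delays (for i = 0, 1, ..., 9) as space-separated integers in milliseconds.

Answer: 1 2 4 8 16 29 29 29 29 29

Derivation:
Computing each delay:
  i=0: min(1*2^0, 29) = 1
  i=1: min(1*2^1, 29) = 2
  i=2: min(1*2^2, 29) = 4
  i=3: min(1*2^3, 29) = 8
  i=4: min(1*2^4, 29) = 16
  i=5: min(1*2^5, 29) = 29
  i=6: min(1*2^6, 29) = 29
  i=7: min(1*2^7, 29) = 29
  i=8: min(1*2^8, 29) = 29
  i=9: min(1*2^9, 29) = 29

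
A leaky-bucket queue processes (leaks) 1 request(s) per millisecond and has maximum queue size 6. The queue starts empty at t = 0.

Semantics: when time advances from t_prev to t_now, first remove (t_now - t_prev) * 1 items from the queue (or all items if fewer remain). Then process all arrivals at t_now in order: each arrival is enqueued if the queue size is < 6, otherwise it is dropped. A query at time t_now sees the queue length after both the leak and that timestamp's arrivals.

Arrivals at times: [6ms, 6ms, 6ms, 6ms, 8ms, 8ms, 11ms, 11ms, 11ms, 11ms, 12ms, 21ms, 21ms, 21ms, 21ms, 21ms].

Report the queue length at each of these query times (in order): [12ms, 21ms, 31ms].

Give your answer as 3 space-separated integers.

Queue lengths at query times:
  query t=12ms: backlog = 5
  query t=21ms: backlog = 5
  query t=31ms: backlog = 0

Answer: 5 5 0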